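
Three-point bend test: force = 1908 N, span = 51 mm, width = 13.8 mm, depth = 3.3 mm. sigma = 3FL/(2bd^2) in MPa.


sigma = 3*1908*51/(2*13.8*3.3^2) = 971.3 MPa

971.3


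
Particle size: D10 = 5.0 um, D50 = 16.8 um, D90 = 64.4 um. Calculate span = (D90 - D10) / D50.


Span = (64.4 - 5.0) / 16.8 = 59.4 / 16.8 = 3.536

3.536


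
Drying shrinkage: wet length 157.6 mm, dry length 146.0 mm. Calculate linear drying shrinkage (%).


DS = (157.6 - 146.0) / 157.6 * 100 = 7.36%

7.36


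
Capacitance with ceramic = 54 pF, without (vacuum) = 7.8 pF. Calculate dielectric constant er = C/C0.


er = 54 / 7.8 = 6.92

6.92


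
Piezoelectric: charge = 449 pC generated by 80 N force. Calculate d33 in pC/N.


d33 = 449 / 80 = 5.6 pC/N

5.6


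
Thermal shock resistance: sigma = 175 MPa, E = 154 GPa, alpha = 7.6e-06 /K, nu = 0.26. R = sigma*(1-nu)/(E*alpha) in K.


R = 175*(1-0.26)/(154*1000*7.6e-06) = 111 K

111


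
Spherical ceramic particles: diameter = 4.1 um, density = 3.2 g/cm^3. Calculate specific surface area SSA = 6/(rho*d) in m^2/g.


SSA = 6 / (3.2 * 4.1) = 0.457 m^2/g

0.457


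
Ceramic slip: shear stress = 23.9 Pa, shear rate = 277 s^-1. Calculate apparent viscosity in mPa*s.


eta = tau/gamma * 1000 = 23.9/277 * 1000 = 86.3 mPa*s

86.3


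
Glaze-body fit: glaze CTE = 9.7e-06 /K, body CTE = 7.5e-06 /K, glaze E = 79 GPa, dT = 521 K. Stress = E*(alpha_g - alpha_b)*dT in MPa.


Stress = 79*1000*(9.7e-06 - 7.5e-06)*521 = 90.5 MPa

90.5


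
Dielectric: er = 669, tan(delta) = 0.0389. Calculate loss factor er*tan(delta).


Loss = 669 * 0.0389 = 26.024

26.024


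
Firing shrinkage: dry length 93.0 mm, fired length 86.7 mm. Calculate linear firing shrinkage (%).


FS = (93.0 - 86.7) / 93.0 * 100 = 6.77%

6.77


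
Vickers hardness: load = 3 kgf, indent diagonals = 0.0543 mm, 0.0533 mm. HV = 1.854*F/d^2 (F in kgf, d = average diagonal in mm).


d_avg = (0.0543+0.0533)/2 = 0.0538 mm
HV = 1.854*3/0.0538^2 = 1922

1922


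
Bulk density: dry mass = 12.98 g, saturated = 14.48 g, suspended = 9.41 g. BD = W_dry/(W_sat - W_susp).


BD = 12.98 / (14.48 - 9.41) = 12.98 / 5.07 = 2.56 g/cm^3

2.56


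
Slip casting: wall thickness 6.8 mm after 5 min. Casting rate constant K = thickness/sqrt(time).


K = 6.8 / sqrt(5) = 6.8 / 2.2361 = 3.041 mm/min^0.5

3.041


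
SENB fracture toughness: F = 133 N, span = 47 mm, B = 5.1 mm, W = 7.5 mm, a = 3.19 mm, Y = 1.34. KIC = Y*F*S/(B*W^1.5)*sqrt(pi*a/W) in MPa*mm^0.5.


KIC = 1.34*133*47/(5.1*7.5^1.5)*sqrt(pi*3.19/7.5) = 92.43

92.43


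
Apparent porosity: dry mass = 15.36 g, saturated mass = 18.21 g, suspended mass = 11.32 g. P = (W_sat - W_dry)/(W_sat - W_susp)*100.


P = (18.21 - 15.36) / (18.21 - 11.32) * 100 = 2.85 / 6.89 * 100 = 41.4%

41.4


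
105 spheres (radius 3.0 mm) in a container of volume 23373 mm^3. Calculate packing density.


V_sphere = 4/3*pi*3.0^3 = 113.0973 mm^3
Total V = 105*113.0973 = 11875.2165 mm^3
PD = 11875.2165 / 23373 = 0.508

0.508


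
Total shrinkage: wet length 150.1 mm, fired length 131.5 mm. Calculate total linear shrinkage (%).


TS = (150.1 - 131.5) / 150.1 * 100 = 12.39%

12.39


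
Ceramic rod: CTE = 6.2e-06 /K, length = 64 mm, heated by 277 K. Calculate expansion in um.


dL = 6.2e-06 * 64 * 277 * 1000 = 109.914 um

109.914


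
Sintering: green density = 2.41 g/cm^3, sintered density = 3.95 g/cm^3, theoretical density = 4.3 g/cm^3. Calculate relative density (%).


Relative = 3.95 / 4.3 * 100 = 91.9%

91.9


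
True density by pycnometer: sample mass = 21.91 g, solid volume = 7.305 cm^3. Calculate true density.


TD = 21.91 / 7.305 = 2.999 g/cm^3

2.999


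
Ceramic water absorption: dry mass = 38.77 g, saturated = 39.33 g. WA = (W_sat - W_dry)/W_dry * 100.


WA = (39.33 - 38.77) / 38.77 * 100 = 1.44%

1.44


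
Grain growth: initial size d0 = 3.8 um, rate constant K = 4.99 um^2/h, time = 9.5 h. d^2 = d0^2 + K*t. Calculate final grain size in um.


d^2 = 3.8^2 + 4.99*9.5 = 61.845
d = sqrt(61.845) = 7.86 um

7.86


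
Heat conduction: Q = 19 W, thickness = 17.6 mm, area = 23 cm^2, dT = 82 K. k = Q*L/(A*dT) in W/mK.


k = 19*17.6/1000/(23/10000*82) = 1.77 W/mK

1.77


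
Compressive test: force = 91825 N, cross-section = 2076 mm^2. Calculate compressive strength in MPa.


CS = 91825 / 2076 = 44.2 MPa

44.2


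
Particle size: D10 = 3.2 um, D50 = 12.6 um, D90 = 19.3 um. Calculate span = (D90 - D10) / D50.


Span = (19.3 - 3.2) / 12.6 = 16.1 / 12.6 = 1.278

1.278


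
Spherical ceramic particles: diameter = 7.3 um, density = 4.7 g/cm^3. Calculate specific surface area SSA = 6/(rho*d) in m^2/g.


SSA = 6 / (4.7 * 7.3) = 0.175 m^2/g

0.175


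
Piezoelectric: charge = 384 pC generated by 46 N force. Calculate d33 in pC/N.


d33 = 384 / 46 = 8.3 pC/N

8.3


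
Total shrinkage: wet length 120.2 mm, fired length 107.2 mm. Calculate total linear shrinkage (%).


TS = (120.2 - 107.2) / 120.2 * 100 = 10.82%

10.82


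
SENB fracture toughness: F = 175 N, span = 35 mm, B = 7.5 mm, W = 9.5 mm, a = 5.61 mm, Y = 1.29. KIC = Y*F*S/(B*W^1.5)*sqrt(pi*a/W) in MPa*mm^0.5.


KIC = 1.29*175*35/(7.5*9.5^1.5)*sqrt(pi*5.61/9.5) = 49.01

49.01


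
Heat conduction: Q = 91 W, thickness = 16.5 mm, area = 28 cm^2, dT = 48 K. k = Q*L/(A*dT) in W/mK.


k = 91*16.5/1000/(28/10000*48) = 11.17 W/mK

11.17


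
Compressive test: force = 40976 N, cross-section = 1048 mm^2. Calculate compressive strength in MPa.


CS = 40976 / 1048 = 39.1 MPa

39.1


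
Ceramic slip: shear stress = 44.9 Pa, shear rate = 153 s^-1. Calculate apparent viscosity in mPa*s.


eta = tau/gamma * 1000 = 44.9/153 * 1000 = 293.5 mPa*s

293.5


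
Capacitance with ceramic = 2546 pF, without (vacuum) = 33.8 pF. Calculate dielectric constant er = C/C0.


er = 2546 / 33.8 = 75.33

75.33


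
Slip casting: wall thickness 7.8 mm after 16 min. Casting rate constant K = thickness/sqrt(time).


K = 7.8 / sqrt(16) = 7.8 / 4.0 = 1.95 mm/min^0.5

1.95


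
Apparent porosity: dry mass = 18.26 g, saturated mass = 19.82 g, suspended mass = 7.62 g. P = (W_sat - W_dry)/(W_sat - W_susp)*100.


P = (19.82 - 18.26) / (19.82 - 7.62) * 100 = 1.56 / 12.2 * 100 = 12.8%

12.8


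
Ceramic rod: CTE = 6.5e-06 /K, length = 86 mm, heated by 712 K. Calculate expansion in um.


dL = 6.5e-06 * 86 * 712 * 1000 = 398.008 um

398.008


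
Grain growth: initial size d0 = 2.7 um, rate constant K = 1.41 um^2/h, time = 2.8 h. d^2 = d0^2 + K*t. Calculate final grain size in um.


d^2 = 2.7^2 + 1.41*2.8 = 11.238
d = sqrt(11.238) = 3.35 um

3.35


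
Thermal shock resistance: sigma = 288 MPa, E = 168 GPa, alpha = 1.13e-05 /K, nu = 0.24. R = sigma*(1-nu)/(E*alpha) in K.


R = 288*(1-0.24)/(168*1000*1.13e-05) = 115 K

115


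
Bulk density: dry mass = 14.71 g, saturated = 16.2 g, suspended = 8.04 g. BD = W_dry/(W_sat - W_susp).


BD = 14.71 / (16.2 - 8.04) = 14.71 / 8.16 = 1.803 g/cm^3

1.803


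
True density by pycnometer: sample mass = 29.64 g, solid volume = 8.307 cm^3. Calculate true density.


TD = 29.64 / 8.307 = 3.568 g/cm^3

3.568


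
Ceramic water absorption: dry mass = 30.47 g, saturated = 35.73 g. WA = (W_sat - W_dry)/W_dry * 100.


WA = (35.73 - 30.47) / 30.47 * 100 = 17.26%

17.26


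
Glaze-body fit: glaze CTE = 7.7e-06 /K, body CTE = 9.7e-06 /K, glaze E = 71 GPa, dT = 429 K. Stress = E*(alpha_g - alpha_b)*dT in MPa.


Stress = 71*1000*(7.7e-06 - 9.7e-06)*429 = -60.9 MPa

-60.9


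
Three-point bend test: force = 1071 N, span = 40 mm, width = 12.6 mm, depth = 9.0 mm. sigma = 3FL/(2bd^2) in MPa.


sigma = 3*1071*40/(2*12.6*9.0^2) = 63.0 MPa

63.0


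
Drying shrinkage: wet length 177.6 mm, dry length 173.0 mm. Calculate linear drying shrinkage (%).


DS = (177.6 - 173.0) / 177.6 * 100 = 2.59%

2.59


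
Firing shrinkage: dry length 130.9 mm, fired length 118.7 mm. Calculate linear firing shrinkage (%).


FS = (130.9 - 118.7) / 130.9 * 100 = 9.32%

9.32


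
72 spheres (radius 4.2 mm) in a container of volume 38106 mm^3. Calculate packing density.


V_sphere = 4/3*pi*4.2^3 = 310.3391 mm^3
Total V = 72*310.3391 = 22344.4152 mm^3
PD = 22344.4152 / 38106 = 0.586

0.586


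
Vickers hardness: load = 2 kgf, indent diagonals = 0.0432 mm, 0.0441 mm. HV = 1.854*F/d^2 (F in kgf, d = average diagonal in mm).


d_avg = (0.0432+0.0441)/2 = 0.04365 mm
HV = 1.854*2/0.04365^2 = 1946

1946


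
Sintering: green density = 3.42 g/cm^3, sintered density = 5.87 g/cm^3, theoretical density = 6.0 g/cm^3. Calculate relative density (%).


Relative = 5.87 / 6.0 * 100 = 97.8%

97.8


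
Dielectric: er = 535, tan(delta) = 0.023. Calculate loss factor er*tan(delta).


Loss = 535 * 0.023 = 12.305

12.305


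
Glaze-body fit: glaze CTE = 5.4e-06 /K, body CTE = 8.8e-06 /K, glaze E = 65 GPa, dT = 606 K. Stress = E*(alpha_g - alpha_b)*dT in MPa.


Stress = 65*1000*(5.4e-06 - 8.8e-06)*606 = -133.9 MPa

-133.9


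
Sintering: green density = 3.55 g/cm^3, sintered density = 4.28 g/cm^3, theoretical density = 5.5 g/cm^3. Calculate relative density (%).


Relative = 4.28 / 5.5 * 100 = 77.8%

77.8


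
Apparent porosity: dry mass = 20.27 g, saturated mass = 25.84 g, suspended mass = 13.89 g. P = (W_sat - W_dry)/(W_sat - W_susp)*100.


P = (25.84 - 20.27) / (25.84 - 13.89) * 100 = 5.57 / 11.95 * 100 = 46.6%

46.6


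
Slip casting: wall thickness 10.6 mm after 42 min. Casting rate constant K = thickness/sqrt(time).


K = 10.6 / sqrt(42) = 10.6 / 6.4807 = 1.636 mm/min^0.5

1.636


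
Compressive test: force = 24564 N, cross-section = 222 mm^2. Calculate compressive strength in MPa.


CS = 24564 / 222 = 110.6 MPa

110.6


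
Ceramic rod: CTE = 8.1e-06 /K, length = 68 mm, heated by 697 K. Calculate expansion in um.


dL = 8.1e-06 * 68 * 697 * 1000 = 383.908 um

383.908


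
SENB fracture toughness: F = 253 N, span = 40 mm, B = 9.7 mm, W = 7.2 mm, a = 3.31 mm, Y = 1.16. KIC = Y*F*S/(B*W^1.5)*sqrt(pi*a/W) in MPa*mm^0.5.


KIC = 1.16*253*40/(9.7*7.2^1.5)*sqrt(pi*3.31/7.2) = 75.28

75.28


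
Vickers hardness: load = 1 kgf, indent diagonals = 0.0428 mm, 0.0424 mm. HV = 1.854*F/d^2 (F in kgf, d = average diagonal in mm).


d_avg = (0.0428+0.0424)/2 = 0.0426 mm
HV = 1.854*1/0.0426^2 = 1022

1022


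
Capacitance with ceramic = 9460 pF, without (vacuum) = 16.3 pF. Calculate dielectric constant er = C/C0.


er = 9460 / 16.3 = 580.37

580.37


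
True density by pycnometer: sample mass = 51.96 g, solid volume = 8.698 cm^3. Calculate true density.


TD = 51.96 / 8.698 = 5.974 g/cm^3

5.974


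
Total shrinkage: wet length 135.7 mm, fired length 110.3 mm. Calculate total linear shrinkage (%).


TS = (135.7 - 110.3) / 135.7 * 100 = 18.72%

18.72


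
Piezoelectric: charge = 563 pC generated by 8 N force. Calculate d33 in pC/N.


d33 = 563 / 8 = 70.4 pC/N

70.4


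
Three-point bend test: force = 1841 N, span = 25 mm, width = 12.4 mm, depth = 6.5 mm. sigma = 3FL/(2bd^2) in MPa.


sigma = 3*1841*25/(2*12.4*6.5^2) = 131.8 MPa

131.8


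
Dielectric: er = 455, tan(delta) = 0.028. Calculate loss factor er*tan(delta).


Loss = 455 * 0.028 = 12.74

12.74


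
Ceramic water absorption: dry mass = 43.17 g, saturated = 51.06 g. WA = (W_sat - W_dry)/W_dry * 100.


WA = (51.06 - 43.17) / 43.17 * 100 = 18.28%

18.28


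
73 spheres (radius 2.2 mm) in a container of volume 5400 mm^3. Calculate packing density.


V_sphere = 4/3*pi*2.2^3 = 44.6022 mm^3
Total V = 73*44.6022 = 3255.9606 mm^3
PD = 3255.9606 / 5400 = 0.603

0.603


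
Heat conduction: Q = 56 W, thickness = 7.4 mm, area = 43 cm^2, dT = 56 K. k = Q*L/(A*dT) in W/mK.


k = 56*7.4/1000/(43/10000*56) = 1.72 W/mK

1.72


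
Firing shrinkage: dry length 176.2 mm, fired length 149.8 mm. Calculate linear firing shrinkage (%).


FS = (176.2 - 149.8) / 176.2 * 100 = 14.98%

14.98


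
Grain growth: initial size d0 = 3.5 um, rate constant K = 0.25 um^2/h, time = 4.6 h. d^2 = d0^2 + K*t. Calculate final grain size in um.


d^2 = 3.5^2 + 0.25*4.6 = 13.4
d = sqrt(13.4) = 3.66 um

3.66


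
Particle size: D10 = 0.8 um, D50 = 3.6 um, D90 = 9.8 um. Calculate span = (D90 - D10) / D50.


Span = (9.8 - 0.8) / 3.6 = 9.0 / 3.6 = 2.5

2.5


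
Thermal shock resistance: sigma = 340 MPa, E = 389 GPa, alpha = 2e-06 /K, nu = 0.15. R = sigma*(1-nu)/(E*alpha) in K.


R = 340*(1-0.15)/(389*1000*2e-06) = 371 K

371


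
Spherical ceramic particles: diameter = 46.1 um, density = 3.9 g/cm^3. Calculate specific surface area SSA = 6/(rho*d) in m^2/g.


SSA = 6 / (3.9 * 46.1) = 0.033 m^2/g

0.033


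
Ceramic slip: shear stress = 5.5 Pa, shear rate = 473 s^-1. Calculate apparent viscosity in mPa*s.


eta = tau/gamma * 1000 = 5.5/473 * 1000 = 11.6 mPa*s

11.6


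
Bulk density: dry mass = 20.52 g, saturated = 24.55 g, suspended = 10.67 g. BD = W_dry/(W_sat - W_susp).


BD = 20.52 / (24.55 - 10.67) = 20.52 / 13.88 = 1.478 g/cm^3

1.478


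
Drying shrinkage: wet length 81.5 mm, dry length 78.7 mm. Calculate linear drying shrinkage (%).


DS = (81.5 - 78.7) / 81.5 * 100 = 3.44%

3.44


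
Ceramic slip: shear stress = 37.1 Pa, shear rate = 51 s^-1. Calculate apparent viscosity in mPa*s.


eta = tau/gamma * 1000 = 37.1/51 * 1000 = 727.5 mPa*s

727.5


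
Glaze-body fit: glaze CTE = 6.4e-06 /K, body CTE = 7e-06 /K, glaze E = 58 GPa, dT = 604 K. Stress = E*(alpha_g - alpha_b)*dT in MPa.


Stress = 58*1000*(6.4e-06 - 7e-06)*604 = -21.0 MPa

-21.0


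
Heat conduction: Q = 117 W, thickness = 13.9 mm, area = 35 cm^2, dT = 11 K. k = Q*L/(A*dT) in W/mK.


k = 117*13.9/1000/(35/10000*11) = 42.24 W/mK

42.24


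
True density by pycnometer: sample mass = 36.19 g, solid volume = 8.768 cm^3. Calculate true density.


TD = 36.19 / 8.768 = 4.128 g/cm^3

4.128


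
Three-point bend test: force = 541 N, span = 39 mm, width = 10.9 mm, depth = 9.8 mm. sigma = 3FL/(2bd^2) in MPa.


sigma = 3*541*39/(2*10.9*9.8^2) = 30.2 MPa

30.2


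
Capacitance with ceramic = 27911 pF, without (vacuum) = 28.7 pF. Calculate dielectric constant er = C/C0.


er = 27911 / 28.7 = 972.51

972.51


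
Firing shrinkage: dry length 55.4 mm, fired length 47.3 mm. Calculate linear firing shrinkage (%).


FS = (55.4 - 47.3) / 55.4 * 100 = 14.62%

14.62


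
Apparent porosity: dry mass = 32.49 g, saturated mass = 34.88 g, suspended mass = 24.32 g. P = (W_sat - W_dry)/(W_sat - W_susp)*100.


P = (34.88 - 32.49) / (34.88 - 24.32) * 100 = 2.39 / 10.56 * 100 = 22.6%

22.6


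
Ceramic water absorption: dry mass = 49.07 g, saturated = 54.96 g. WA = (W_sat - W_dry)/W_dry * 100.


WA = (54.96 - 49.07) / 49.07 * 100 = 12.0%

12.0


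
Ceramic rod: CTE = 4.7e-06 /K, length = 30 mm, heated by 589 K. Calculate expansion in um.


dL = 4.7e-06 * 30 * 589 * 1000 = 83.049 um

83.049


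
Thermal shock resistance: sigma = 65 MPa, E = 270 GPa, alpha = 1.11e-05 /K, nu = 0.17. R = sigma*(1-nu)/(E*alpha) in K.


R = 65*(1-0.17)/(270*1000*1.11e-05) = 18 K

18


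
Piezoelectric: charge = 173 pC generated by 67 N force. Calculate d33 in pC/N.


d33 = 173 / 67 = 2.6 pC/N

2.6


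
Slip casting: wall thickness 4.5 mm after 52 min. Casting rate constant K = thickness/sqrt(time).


K = 4.5 / sqrt(52) = 4.5 / 7.2111 = 0.624 mm/min^0.5

0.624


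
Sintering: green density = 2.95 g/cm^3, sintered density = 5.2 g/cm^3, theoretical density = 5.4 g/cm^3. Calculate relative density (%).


Relative = 5.2 / 5.4 * 100 = 96.3%

96.3


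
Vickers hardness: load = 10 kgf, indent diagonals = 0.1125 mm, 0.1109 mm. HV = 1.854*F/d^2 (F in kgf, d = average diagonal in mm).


d_avg = (0.1125+0.1109)/2 = 0.1117 mm
HV = 1.854*10/0.1117^2 = 1486

1486


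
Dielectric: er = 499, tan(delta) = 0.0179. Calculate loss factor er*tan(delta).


Loss = 499 * 0.0179 = 8.932

8.932


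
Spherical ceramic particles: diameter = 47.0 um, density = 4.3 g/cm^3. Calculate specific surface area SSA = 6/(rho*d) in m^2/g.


SSA = 6 / (4.3 * 47.0) = 0.03 m^2/g

0.03


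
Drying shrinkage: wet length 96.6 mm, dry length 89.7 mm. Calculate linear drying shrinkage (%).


DS = (96.6 - 89.7) / 96.6 * 100 = 7.14%

7.14


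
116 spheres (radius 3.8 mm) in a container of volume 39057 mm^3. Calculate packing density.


V_sphere = 4/3*pi*3.8^3 = 229.8473 mm^3
Total V = 116*229.8473 = 26662.2868 mm^3
PD = 26662.2868 / 39057 = 0.683

0.683


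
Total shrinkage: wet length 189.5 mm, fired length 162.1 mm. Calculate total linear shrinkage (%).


TS = (189.5 - 162.1) / 189.5 * 100 = 14.46%

14.46


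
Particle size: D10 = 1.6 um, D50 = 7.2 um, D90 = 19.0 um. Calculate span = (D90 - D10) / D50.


Span = (19.0 - 1.6) / 7.2 = 17.4 / 7.2 = 2.417

2.417


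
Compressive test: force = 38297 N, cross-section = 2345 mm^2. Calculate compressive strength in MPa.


CS = 38297 / 2345 = 16.3 MPa

16.3


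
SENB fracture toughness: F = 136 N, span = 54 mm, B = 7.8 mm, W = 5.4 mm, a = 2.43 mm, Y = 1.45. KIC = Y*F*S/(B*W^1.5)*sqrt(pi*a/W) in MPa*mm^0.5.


KIC = 1.45*136*54/(7.8*5.4^1.5)*sqrt(pi*2.43/5.4) = 129.36

129.36


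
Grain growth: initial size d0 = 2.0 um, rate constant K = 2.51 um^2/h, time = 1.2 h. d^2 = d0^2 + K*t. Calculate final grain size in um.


d^2 = 2.0^2 + 2.51*1.2 = 7.012
d = sqrt(7.012) = 2.65 um

2.65


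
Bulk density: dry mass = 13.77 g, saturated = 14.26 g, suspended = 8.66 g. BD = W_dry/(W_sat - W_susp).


BD = 13.77 / (14.26 - 8.66) = 13.77 / 5.6 = 2.459 g/cm^3

2.459


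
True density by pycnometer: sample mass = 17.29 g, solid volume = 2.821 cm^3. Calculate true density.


TD = 17.29 / 2.821 = 6.129 g/cm^3

6.129


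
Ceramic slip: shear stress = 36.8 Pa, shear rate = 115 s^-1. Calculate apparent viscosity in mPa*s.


eta = tau/gamma * 1000 = 36.8/115 * 1000 = 320.0 mPa*s

320.0


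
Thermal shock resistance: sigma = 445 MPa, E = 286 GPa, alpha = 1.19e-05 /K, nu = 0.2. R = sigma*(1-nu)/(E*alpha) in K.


R = 445*(1-0.2)/(286*1000*1.19e-05) = 105 K

105


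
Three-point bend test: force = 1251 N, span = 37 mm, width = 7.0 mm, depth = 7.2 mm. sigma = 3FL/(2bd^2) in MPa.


sigma = 3*1251*37/(2*7.0*7.2^2) = 191.3 MPa

191.3


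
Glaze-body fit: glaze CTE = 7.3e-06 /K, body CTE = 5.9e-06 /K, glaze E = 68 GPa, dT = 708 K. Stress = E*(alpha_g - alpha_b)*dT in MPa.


Stress = 68*1000*(7.3e-06 - 5.9e-06)*708 = 67.4 MPa

67.4


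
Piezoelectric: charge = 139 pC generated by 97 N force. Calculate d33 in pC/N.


d33 = 139 / 97 = 1.4 pC/N

1.4


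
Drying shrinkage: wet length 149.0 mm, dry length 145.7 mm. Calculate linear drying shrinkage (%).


DS = (149.0 - 145.7) / 149.0 * 100 = 2.21%

2.21


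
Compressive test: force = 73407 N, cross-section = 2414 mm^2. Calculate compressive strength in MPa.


CS = 73407 / 2414 = 30.4 MPa

30.4


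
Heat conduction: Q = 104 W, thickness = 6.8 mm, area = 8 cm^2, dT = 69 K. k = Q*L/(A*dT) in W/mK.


k = 104*6.8/1000/(8/10000*69) = 12.81 W/mK

12.81


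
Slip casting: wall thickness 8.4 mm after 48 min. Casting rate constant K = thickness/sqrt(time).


K = 8.4 / sqrt(48) = 8.4 / 6.9282 = 1.212 mm/min^0.5

1.212


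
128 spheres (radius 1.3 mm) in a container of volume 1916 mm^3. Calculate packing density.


V_sphere = 4/3*pi*1.3^3 = 9.2028 mm^3
Total V = 128*9.2028 = 1177.9584 mm^3
PD = 1177.9584 / 1916 = 0.615

0.615


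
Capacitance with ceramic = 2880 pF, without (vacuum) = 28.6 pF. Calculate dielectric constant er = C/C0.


er = 2880 / 28.6 = 100.7

100.7


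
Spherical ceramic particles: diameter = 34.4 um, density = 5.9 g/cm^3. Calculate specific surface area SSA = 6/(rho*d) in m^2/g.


SSA = 6 / (5.9 * 34.4) = 0.03 m^2/g

0.03


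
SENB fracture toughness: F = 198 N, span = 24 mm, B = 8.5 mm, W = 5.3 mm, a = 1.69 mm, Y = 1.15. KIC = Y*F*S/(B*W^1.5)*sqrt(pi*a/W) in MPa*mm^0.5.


KIC = 1.15*198*24/(8.5*5.3^1.5)*sqrt(pi*1.69/5.3) = 52.74

52.74


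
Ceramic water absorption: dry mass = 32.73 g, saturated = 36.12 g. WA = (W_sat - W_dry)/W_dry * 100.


WA = (36.12 - 32.73) / 32.73 * 100 = 10.36%

10.36


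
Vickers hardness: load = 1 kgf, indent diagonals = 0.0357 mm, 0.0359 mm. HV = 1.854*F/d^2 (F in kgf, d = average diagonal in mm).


d_avg = (0.0357+0.0359)/2 = 0.0358 mm
HV = 1.854*1/0.0358^2 = 1447

1447


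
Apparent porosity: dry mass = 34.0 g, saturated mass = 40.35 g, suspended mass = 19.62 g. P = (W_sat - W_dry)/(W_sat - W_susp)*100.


P = (40.35 - 34.0) / (40.35 - 19.62) * 100 = 6.35 / 20.73 * 100 = 30.6%

30.6


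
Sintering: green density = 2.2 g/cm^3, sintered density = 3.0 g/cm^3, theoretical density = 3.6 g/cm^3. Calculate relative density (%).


Relative = 3.0 / 3.6 * 100 = 83.3%

83.3


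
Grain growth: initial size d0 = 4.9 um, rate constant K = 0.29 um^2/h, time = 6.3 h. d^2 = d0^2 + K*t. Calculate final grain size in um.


d^2 = 4.9^2 + 0.29*6.3 = 25.837
d = sqrt(25.837) = 5.08 um

5.08


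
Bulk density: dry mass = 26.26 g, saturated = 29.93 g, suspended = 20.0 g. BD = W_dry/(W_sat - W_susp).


BD = 26.26 / (29.93 - 20.0) = 26.26 / 9.93 = 2.645 g/cm^3

2.645


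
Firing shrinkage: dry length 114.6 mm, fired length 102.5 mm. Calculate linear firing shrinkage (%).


FS = (114.6 - 102.5) / 114.6 * 100 = 10.56%

10.56


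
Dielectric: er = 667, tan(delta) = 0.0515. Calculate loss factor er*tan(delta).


Loss = 667 * 0.0515 = 34.351

34.351


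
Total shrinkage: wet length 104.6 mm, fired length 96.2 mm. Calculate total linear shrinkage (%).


TS = (104.6 - 96.2) / 104.6 * 100 = 8.03%

8.03


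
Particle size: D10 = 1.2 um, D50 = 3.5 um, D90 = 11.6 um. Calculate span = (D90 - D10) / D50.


Span = (11.6 - 1.2) / 3.5 = 10.4 / 3.5 = 2.971

2.971


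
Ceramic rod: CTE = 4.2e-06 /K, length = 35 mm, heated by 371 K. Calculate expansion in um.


dL = 4.2e-06 * 35 * 371 * 1000 = 54.537 um

54.537


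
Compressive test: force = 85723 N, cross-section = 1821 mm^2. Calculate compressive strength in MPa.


CS = 85723 / 1821 = 47.1 MPa

47.1


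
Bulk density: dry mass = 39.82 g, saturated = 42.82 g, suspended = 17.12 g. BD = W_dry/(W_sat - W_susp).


BD = 39.82 / (42.82 - 17.12) = 39.82 / 25.7 = 1.549 g/cm^3

1.549


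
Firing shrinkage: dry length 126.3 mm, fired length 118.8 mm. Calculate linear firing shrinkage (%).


FS = (126.3 - 118.8) / 126.3 * 100 = 5.94%

5.94


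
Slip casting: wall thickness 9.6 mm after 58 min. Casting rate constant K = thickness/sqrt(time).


K = 9.6 / sqrt(58) = 9.6 / 7.6158 = 1.261 mm/min^0.5

1.261


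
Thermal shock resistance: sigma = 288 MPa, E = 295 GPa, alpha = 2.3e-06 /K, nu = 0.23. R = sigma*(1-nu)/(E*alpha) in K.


R = 288*(1-0.23)/(295*1000*2.3e-06) = 327 K

327


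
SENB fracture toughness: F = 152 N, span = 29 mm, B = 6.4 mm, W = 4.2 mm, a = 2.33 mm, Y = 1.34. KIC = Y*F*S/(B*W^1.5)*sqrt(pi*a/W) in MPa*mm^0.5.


KIC = 1.34*152*29/(6.4*4.2^1.5)*sqrt(pi*2.33/4.2) = 141.55

141.55


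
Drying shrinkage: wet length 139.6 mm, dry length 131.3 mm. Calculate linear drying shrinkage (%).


DS = (139.6 - 131.3) / 139.6 * 100 = 5.95%

5.95


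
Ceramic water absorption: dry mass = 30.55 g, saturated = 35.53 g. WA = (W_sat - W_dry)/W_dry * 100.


WA = (35.53 - 30.55) / 30.55 * 100 = 16.3%

16.3


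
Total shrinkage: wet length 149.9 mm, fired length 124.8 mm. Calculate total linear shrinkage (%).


TS = (149.9 - 124.8) / 149.9 * 100 = 16.74%

16.74


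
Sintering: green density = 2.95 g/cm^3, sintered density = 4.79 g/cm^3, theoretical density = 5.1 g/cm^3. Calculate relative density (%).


Relative = 4.79 / 5.1 * 100 = 93.9%

93.9


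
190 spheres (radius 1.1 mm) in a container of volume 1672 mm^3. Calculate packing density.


V_sphere = 4/3*pi*1.1^3 = 5.5753 mm^3
Total V = 190*5.5753 = 1059.307 mm^3
PD = 1059.307 / 1672 = 0.634

0.634


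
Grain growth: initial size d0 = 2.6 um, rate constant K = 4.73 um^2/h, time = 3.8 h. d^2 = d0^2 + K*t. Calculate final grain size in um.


d^2 = 2.6^2 + 4.73*3.8 = 24.734
d = sqrt(24.734) = 4.97 um

4.97


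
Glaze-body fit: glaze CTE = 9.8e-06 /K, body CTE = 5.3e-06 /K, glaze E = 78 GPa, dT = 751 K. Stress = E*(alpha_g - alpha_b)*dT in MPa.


Stress = 78*1000*(9.8e-06 - 5.3e-06)*751 = 263.6 MPa

263.6


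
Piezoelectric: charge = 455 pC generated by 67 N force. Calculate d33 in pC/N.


d33 = 455 / 67 = 6.8 pC/N

6.8


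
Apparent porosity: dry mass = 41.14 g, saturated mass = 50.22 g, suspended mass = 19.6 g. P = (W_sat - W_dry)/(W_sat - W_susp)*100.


P = (50.22 - 41.14) / (50.22 - 19.6) * 100 = 9.08 / 30.62 * 100 = 29.7%

29.7


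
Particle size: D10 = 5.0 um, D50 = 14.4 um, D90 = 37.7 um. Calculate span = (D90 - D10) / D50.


Span = (37.7 - 5.0) / 14.4 = 32.7 / 14.4 = 2.271

2.271


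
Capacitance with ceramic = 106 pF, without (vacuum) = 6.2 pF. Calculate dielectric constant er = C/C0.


er = 106 / 6.2 = 17.1

17.1


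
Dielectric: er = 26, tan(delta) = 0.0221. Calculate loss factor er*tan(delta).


Loss = 26 * 0.0221 = 0.575

0.575


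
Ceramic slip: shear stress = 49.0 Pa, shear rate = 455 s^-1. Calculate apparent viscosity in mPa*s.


eta = tau/gamma * 1000 = 49.0/455 * 1000 = 107.7 mPa*s

107.7


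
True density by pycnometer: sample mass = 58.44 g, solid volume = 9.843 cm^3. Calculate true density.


TD = 58.44 / 9.843 = 5.937 g/cm^3

5.937


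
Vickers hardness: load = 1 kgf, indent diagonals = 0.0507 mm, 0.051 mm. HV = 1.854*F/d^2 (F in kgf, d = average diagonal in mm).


d_avg = (0.0507+0.051)/2 = 0.05085 mm
HV = 1.854*1/0.05085^2 = 717

717


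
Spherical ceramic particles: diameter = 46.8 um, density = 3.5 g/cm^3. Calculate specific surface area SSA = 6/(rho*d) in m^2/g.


SSA = 6 / (3.5 * 46.8) = 0.037 m^2/g

0.037


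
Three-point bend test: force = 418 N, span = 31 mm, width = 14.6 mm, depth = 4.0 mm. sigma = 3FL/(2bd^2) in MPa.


sigma = 3*418*31/(2*14.6*4.0^2) = 83.2 MPa

83.2


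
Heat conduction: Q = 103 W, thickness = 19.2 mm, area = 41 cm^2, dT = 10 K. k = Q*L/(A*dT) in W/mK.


k = 103*19.2/1000/(41/10000*10) = 48.23 W/mK

48.23


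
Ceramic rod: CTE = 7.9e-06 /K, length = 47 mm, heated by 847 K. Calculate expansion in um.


dL = 7.9e-06 * 47 * 847 * 1000 = 314.491 um

314.491


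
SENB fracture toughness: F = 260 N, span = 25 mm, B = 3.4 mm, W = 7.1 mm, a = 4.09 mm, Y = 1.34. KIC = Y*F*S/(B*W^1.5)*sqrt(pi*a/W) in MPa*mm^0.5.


KIC = 1.34*260*25/(3.4*7.1^1.5)*sqrt(pi*4.09/7.1) = 182.16

182.16


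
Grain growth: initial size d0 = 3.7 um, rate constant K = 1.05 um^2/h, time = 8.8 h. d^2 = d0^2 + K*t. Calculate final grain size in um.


d^2 = 3.7^2 + 1.05*8.8 = 22.93
d = sqrt(22.93) = 4.79 um

4.79


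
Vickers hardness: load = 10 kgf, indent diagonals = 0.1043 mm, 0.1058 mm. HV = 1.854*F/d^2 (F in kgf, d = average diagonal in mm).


d_avg = (0.1043+0.1058)/2 = 0.10505 mm
HV = 1.854*10/0.10505^2 = 1680

1680


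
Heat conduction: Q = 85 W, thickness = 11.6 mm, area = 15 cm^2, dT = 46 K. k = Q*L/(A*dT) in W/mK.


k = 85*11.6/1000/(15/10000*46) = 14.29 W/mK

14.29


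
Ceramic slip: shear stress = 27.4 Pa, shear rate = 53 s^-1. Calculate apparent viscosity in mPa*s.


eta = tau/gamma * 1000 = 27.4/53 * 1000 = 517.0 mPa*s

517.0


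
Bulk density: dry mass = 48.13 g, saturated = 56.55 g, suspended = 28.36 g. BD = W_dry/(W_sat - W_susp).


BD = 48.13 / (56.55 - 28.36) = 48.13 / 28.19 = 1.707 g/cm^3

1.707


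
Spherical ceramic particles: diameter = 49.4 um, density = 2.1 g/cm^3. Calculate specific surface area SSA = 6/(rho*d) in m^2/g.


SSA = 6 / (2.1 * 49.4) = 0.058 m^2/g

0.058


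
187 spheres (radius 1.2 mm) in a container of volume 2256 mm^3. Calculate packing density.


V_sphere = 4/3*pi*1.2^3 = 7.2382 mm^3
Total V = 187*7.2382 = 1353.5434 mm^3
PD = 1353.5434 / 2256 = 0.6

0.6


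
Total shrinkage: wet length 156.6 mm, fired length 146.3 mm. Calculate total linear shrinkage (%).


TS = (156.6 - 146.3) / 156.6 * 100 = 6.58%

6.58


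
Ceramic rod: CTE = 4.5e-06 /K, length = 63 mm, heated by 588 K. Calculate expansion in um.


dL = 4.5e-06 * 63 * 588 * 1000 = 166.698 um

166.698


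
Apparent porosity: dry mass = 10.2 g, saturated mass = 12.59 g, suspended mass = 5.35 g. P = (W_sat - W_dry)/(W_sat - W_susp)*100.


P = (12.59 - 10.2) / (12.59 - 5.35) * 100 = 2.39 / 7.24 * 100 = 33.0%

33.0


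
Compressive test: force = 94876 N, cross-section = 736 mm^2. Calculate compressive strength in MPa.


CS = 94876 / 736 = 128.9 MPa

128.9


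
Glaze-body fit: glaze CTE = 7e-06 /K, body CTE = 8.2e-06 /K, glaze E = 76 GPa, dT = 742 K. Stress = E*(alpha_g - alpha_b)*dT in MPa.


Stress = 76*1000*(7e-06 - 8.2e-06)*742 = -67.7 MPa

-67.7


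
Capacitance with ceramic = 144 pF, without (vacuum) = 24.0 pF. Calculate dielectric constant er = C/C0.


er = 144 / 24.0 = 6.0

6.0


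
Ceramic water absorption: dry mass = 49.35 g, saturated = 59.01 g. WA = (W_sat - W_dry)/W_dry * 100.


WA = (59.01 - 49.35) / 49.35 * 100 = 19.57%

19.57


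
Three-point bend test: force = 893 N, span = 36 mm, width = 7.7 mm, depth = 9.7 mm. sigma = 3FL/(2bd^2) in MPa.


sigma = 3*893*36/(2*7.7*9.7^2) = 66.6 MPa

66.6


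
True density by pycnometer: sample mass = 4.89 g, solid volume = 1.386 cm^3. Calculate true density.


TD = 4.89 / 1.386 = 3.528 g/cm^3

3.528


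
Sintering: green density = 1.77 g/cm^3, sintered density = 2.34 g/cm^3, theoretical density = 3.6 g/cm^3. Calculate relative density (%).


Relative = 2.34 / 3.6 * 100 = 65.0%

65.0


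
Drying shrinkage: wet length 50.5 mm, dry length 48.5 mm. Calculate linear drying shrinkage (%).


DS = (50.5 - 48.5) / 50.5 * 100 = 3.96%

3.96


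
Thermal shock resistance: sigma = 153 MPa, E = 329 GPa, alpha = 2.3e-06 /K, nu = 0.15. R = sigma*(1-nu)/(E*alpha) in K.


R = 153*(1-0.15)/(329*1000*2.3e-06) = 172 K

172


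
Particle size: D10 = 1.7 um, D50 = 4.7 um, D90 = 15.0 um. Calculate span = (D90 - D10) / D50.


Span = (15.0 - 1.7) / 4.7 = 13.3 / 4.7 = 2.83

2.83


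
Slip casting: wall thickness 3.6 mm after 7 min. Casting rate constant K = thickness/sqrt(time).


K = 3.6 / sqrt(7) = 3.6 / 2.6458 = 1.361 mm/min^0.5

1.361


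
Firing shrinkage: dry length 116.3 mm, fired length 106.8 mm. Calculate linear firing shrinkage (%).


FS = (116.3 - 106.8) / 116.3 * 100 = 8.17%

8.17


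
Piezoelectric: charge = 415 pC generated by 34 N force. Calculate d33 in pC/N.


d33 = 415 / 34 = 12.2 pC/N

12.2


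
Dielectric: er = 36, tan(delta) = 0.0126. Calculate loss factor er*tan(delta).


Loss = 36 * 0.0126 = 0.454

0.454


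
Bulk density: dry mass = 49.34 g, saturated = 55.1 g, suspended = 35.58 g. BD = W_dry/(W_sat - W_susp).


BD = 49.34 / (55.1 - 35.58) = 49.34 / 19.52 = 2.528 g/cm^3

2.528


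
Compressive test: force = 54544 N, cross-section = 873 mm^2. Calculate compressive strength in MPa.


CS = 54544 / 873 = 62.5 MPa

62.5


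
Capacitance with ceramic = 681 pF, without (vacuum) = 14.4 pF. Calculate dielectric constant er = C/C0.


er = 681 / 14.4 = 47.29

47.29


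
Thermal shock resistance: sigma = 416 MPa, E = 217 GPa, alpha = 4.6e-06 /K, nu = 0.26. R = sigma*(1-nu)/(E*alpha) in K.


R = 416*(1-0.26)/(217*1000*4.6e-06) = 308 K

308


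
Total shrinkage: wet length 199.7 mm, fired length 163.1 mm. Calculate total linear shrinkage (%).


TS = (199.7 - 163.1) / 199.7 * 100 = 18.33%

18.33


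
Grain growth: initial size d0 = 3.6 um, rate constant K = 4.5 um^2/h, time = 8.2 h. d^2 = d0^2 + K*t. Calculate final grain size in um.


d^2 = 3.6^2 + 4.5*8.2 = 49.86
d = sqrt(49.86) = 7.06 um

7.06


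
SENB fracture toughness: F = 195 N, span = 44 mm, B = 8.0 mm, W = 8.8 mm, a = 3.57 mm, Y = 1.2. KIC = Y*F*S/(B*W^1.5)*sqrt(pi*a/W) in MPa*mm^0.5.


KIC = 1.2*195*44/(8.0*8.8^1.5)*sqrt(pi*3.57/8.8) = 55.66

55.66


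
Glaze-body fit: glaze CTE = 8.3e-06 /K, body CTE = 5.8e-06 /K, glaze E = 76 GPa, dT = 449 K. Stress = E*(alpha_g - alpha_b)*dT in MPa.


Stress = 76*1000*(8.3e-06 - 5.8e-06)*449 = 85.3 MPa

85.3


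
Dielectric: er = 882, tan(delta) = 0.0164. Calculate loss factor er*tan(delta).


Loss = 882 * 0.0164 = 14.465

14.465


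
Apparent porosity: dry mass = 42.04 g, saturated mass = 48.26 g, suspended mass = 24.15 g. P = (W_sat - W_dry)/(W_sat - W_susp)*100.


P = (48.26 - 42.04) / (48.26 - 24.15) * 100 = 6.22 / 24.11 * 100 = 25.8%

25.8


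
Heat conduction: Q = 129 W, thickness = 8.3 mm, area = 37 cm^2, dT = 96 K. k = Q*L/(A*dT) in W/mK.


k = 129*8.3/1000/(37/10000*96) = 3.01 W/mK

3.01


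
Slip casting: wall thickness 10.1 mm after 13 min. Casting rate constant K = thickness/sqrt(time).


K = 10.1 / sqrt(13) = 10.1 / 3.6056 = 2.801 mm/min^0.5

2.801


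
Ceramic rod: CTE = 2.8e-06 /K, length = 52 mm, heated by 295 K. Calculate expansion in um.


dL = 2.8e-06 * 52 * 295 * 1000 = 42.952 um

42.952


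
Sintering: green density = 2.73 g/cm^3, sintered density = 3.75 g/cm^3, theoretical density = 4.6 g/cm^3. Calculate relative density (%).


Relative = 3.75 / 4.6 * 100 = 81.5%

81.5


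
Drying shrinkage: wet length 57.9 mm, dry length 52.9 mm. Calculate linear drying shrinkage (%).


DS = (57.9 - 52.9) / 57.9 * 100 = 8.64%

8.64


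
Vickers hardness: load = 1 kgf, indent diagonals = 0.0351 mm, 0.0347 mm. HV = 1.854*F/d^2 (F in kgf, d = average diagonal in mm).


d_avg = (0.0351+0.0347)/2 = 0.0349 mm
HV = 1.854*1/0.0349^2 = 1522

1522


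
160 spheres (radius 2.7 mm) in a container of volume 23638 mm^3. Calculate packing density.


V_sphere = 4/3*pi*2.7^3 = 82.448 mm^3
Total V = 160*82.448 = 13191.68 mm^3
PD = 13191.68 / 23638 = 0.558

0.558


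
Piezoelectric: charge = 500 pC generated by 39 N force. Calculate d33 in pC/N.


d33 = 500 / 39 = 12.8 pC/N

12.8


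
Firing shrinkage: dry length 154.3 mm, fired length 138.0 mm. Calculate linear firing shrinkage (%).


FS = (154.3 - 138.0) / 154.3 * 100 = 10.56%

10.56


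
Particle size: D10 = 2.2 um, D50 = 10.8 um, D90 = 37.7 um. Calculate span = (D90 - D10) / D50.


Span = (37.7 - 2.2) / 10.8 = 35.5 / 10.8 = 3.287

3.287


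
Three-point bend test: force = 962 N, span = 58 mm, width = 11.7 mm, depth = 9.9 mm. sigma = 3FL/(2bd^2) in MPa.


sigma = 3*962*58/(2*11.7*9.9^2) = 73.0 MPa

73.0


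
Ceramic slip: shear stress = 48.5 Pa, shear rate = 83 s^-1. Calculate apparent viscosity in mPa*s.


eta = tau/gamma * 1000 = 48.5/83 * 1000 = 584.3 mPa*s

584.3


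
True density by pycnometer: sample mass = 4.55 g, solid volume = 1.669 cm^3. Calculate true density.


TD = 4.55 / 1.669 = 2.726 g/cm^3

2.726


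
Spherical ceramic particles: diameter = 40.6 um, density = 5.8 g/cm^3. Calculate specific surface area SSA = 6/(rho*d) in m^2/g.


SSA = 6 / (5.8 * 40.6) = 0.025 m^2/g

0.025


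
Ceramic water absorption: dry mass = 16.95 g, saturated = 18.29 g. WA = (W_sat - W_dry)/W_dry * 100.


WA = (18.29 - 16.95) / 16.95 * 100 = 7.91%

7.91


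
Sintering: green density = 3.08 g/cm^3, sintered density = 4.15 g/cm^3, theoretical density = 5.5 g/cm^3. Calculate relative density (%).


Relative = 4.15 / 5.5 * 100 = 75.5%

75.5


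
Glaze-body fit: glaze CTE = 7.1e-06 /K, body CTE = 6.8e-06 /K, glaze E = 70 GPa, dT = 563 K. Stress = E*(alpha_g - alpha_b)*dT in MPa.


Stress = 70*1000*(7.1e-06 - 6.8e-06)*563 = 11.8 MPa

11.8


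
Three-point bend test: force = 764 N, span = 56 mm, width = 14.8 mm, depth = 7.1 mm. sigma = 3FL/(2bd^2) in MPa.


sigma = 3*764*56/(2*14.8*7.1^2) = 86.0 MPa

86.0


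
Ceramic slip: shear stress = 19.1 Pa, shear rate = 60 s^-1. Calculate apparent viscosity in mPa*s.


eta = tau/gamma * 1000 = 19.1/60 * 1000 = 318.3 mPa*s

318.3


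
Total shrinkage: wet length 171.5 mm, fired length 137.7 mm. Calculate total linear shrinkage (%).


TS = (171.5 - 137.7) / 171.5 * 100 = 19.71%

19.71


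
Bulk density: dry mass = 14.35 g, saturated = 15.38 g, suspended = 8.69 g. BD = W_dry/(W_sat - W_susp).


BD = 14.35 / (15.38 - 8.69) = 14.35 / 6.69 = 2.145 g/cm^3

2.145


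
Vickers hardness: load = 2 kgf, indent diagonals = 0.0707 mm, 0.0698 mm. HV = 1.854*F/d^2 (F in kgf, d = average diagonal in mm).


d_avg = (0.0707+0.0698)/2 = 0.07025 mm
HV = 1.854*2/0.07025^2 = 751

751


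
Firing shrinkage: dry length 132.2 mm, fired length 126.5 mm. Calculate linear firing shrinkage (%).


FS = (132.2 - 126.5) / 132.2 * 100 = 4.31%

4.31


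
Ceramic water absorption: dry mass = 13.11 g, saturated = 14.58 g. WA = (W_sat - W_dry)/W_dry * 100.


WA = (14.58 - 13.11) / 13.11 * 100 = 11.21%

11.21


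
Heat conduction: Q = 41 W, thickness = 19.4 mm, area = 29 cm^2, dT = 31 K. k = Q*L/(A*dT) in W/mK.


k = 41*19.4/1000/(29/10000*31) = 8.85 W/mK

8.85


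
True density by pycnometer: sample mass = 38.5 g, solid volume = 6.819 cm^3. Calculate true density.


TD = 38.5 / 6.819 = 5.646 g/cm^3

5.646


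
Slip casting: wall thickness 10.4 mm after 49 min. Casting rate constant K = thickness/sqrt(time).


K = 10.4 / sqrt(49) = 10.4 / 7.0 = 1.486 mm/min^0.5

1.486


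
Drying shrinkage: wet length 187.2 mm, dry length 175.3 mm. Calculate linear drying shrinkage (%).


DS = (187.2 - 175.3) / 187.2 * 100 = 6.36%

6.36


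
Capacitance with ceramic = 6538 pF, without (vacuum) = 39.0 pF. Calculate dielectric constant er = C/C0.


er = 6538 / 39.0 = 167.64

167.64


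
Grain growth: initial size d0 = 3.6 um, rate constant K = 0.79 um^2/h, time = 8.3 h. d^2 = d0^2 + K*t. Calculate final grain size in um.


d^2 = 3.6^2 + 0.79*8.3 = 19.517
d = sqrt(19.517) = 4.42 um

4.42


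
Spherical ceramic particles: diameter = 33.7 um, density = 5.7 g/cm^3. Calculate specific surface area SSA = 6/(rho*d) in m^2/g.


SSA = 6 / (5.7 * 33.7) = 0.031 m^2/g

0.031


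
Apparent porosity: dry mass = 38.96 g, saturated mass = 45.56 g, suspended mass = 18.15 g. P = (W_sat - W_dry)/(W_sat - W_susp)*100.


P = (45.56 - 38.96) / (45.56 - 18.15) * 100 = 6.6 / 27.41 * 100 = 24.1%

24.1


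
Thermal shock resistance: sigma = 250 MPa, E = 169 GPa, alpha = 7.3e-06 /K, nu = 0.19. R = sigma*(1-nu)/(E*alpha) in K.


R = 250*(1-0.19)/(169*1000*7.3e-06) = 164 K

164


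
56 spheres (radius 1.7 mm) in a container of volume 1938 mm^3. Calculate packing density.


V_sphere = 4/3*pi*1.7^3 = 20.5795 mm^3
Total V = 56*20.5795 = 1152.452 mm^3
PD = 1152.452 / 1938 = 0.595

0.595


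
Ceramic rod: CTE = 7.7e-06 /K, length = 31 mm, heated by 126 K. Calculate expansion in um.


dL = 7.7e-06 * 31 * 126 * 1000 = 30.076 um

30.076


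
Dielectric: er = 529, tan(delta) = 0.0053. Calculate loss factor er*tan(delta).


Loss = 529 * 0.0053 = 2.804

2.804


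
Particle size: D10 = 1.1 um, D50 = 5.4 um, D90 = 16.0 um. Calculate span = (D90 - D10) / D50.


Span = (16.0 - 1.1) / 5.4 = 14.9 / 5.4 = 2.759

2.759


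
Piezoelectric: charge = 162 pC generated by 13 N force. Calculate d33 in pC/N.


d33 = 162 / 13 = 12.5 pC/N

12.5


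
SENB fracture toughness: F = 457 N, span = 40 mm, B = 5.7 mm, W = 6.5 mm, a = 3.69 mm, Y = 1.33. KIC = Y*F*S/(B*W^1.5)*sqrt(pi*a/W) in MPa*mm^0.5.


KIC = 1.33*457*40/(5.7*6.5^1.5)*sqrt(pi*3.69/6.5) = 343.73

343.73
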